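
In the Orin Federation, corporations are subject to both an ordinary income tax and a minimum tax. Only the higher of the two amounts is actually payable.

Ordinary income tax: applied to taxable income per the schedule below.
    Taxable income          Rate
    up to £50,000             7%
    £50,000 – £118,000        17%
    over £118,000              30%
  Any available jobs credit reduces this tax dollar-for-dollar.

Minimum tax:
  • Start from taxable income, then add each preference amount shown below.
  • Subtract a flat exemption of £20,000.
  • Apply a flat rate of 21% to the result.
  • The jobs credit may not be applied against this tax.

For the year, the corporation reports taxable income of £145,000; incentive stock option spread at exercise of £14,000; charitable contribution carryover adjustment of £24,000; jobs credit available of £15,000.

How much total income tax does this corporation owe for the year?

£34,230

Minimum tax:
  Adjusted income: £145,000 + £14,000 + £24,000 = £183,000
  Less exemption £20,000 → base £163,000
  £163,000 × 21% = £34,230

Ordinary income tax:
  £50,000 × 7% = £3,500
  £68,000 × 17% = £11,560
  £27,000 × 30% = £8,100
  → £23,160
  Less jobs credit £15,000 → £8,160

£34,230 > £8,160, so the minimum tax is the binding amount.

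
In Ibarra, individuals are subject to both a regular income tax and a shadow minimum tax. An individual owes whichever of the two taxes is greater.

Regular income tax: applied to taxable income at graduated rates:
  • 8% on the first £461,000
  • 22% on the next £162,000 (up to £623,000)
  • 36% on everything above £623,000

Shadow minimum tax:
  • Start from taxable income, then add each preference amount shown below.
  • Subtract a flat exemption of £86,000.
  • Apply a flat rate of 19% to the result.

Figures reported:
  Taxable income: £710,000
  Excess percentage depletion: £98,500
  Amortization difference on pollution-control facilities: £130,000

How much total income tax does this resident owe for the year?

Regular income tax:
  £461,000 × 8% = £36,880
  £162,000 × 22% = £35,640
  £87,000 × 36% = £31,320
  → £103,840

Shadow minimum tax:
  Adjusted income: £710,000 + £98,500 + £130,000 = £938,500
  Less exemption £86,000 → base £852,500
  £852,500 × 19% = £161,975

£161,975 > £103,840, so the shadow minimum tax is the binding amount.

£161,975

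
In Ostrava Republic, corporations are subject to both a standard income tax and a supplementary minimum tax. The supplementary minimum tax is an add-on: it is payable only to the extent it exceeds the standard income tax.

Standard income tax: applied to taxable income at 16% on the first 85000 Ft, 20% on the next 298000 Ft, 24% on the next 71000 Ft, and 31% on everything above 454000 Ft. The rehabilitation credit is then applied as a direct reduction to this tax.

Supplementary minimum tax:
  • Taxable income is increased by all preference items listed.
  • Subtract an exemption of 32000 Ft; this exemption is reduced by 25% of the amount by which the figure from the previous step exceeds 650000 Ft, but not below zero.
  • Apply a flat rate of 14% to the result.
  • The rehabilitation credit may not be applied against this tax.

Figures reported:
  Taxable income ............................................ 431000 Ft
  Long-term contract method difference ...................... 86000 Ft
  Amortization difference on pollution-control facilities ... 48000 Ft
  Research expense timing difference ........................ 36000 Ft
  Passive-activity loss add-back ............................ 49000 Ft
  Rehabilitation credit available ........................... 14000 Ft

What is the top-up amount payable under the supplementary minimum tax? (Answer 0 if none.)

Supplementary minimum tax:
  Adjusted income: 431000 Ft + 86000 Ft + 48000 Ft + 36000 Ft + 49000 Ft = 650000 Ft
  Exemption: 650000 Ft ≤ 650000 Ft, so full 32000 Ft applies
  Base: 650000 Ft − 32000 Ft = 618000 Ft
  618000 Ft × 14% = 86520 Ft

Standard income tax:
  85000 Ft × 16% = 13600 Ft
  298000 Ft × 20% = 59600 Ft
  48000 Ft × 24% = 11520 Ft
  → 84720 Ft
  Less rehabilitation credit 14000 Ft → 70720 Ft

Excess of supplementary minimum tax over standard income tax: 86520 Ft − 70720 Ft = 15800 Ft.

15800 Ft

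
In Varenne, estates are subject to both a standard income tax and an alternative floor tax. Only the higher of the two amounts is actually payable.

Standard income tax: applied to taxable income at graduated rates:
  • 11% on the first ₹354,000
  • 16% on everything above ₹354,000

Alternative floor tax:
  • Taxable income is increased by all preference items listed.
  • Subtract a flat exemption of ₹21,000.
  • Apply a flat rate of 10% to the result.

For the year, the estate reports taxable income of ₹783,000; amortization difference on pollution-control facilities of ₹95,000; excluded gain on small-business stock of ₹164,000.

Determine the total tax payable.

₹107,580

Alternative floor tax:
  Adjusted income: ₹783,000 + ₹95,000 + ₹164,000 = ₹1,042,000
  Less exemption ₹21,000 → base ₹1,021,000
  ₹1,021,000 × 10% = ₹102,100

Standard income tax:
  ₹354,000 × 11% = ₹38,940
  ₹429,000 × 16% = ₹68,640
  → ₹107,580

₹107,580 > ₹102,100, so the standard income tax governs.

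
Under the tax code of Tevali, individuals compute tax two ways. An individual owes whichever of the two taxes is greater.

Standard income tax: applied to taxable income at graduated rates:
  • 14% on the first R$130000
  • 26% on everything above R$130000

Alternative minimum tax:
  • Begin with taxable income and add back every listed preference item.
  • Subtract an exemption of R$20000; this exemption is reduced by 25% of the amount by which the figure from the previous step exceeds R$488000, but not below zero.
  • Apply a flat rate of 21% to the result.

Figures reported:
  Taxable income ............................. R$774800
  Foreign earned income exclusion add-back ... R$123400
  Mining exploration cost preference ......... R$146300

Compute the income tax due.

Standard income tax:
  R$130000 × 14% = R$18200
  R$644800 × 26% = R$167648
  → R$185848

Alternative minimum tax:
  Adjusted income: R$774800 + R$123400 + R$146300 = R$1044500
  Exemption: 25% × (R$1044500 − R$488000) = R$139125 ≥ R$20000, so the exemption is fully phased out
  Base: R$1044500 − R$0 = R$1044500
  R$1044500 × 21% = R$219345

R$219345 > R$185848, so the alternative minimum tax is the binding amount.

R$219345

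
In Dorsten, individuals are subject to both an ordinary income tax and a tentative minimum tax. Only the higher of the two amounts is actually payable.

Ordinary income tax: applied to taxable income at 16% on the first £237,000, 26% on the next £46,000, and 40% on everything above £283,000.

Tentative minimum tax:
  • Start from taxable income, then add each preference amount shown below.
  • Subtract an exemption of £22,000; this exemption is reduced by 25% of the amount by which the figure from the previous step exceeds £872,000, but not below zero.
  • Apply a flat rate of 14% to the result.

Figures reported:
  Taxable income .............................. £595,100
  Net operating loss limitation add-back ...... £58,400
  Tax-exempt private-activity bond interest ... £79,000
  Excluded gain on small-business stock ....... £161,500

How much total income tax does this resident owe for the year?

Ordinary income tax:
  £237,000 × 16% = £37,920
  £46,000 × 26% = £11,960
  £312,100 × 40% = £124,840
  → £174,720

Tentative minimum tax:
  Adjusted income: £595,100 + £58,400 + £79,000 + £161,500 = £894,000
  Exemption: £22,000 − 25% × (£894,000 − £872,000) = £22,000 − £5,500 = £16,500
  Base: £894,000 − £16,500 = £877,500
  £877,500 × 14% = £122,850

£174,720 > £122,850, so the ordinary income tax governs.

£174,720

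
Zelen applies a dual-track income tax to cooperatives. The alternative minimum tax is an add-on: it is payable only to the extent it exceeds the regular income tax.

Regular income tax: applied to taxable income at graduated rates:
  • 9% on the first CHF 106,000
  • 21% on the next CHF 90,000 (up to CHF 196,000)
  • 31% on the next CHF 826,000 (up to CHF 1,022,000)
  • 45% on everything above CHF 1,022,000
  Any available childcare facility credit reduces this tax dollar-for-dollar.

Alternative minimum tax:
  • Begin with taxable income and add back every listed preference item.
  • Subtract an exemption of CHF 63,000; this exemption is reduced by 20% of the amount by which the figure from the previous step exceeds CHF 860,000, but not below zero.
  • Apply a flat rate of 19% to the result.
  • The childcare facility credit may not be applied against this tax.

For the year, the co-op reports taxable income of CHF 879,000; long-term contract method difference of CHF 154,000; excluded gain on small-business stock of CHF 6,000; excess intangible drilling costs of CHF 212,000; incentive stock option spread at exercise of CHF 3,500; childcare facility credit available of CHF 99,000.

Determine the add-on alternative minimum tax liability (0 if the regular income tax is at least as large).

CHF 97,185

Alternative minimum tax:
  Adjusted income: CHF 879,000 + CHF 154,000 + CHF 6,000 + CHF 212,000 + CHF 3,500 = CHF 1,254,500
  Exemption: 20% × (CHF 1,254,500 − CHF 860,000) = CHF 78,900 ≥ CHF 63,000, so the exemption is fully phased out
  Base: CHF 1,254,500 − CHF 0 = CHF 1,254,500
  CHF 1,254,500 × 19% = CHF 238,355

Regular income tax:
  CHF 106,000 × 9% = CHF 9,540
  CHF 90,000 × 21% = CHF 18,900
  CHF 683,000 × 31% = CHF 211,730
  → CHF 240,170
  Less childcare facility credit CHF 99,000 → CHF 141,170

Excess of alternative minimum tax over regular income tax: CHF 238,355 − CHF 141,170 = CHF 97,185.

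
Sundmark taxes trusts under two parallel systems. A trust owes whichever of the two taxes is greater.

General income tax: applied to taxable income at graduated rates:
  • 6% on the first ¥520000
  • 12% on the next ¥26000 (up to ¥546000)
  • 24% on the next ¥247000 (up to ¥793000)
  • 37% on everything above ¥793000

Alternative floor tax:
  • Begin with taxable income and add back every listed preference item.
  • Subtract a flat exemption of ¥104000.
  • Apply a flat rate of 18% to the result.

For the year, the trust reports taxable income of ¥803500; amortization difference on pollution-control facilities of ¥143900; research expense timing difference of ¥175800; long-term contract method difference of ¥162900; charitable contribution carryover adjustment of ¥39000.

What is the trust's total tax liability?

General income tax:
  ¥520000 × 6% = ¥31200
  ¥26000 × 12% = ¥3120
  ¥247000 × 24% = ¥59280
  ¥10500 × 37% = ¥3885
  → ¥97485

Alternative floor tax:
  Adjusted income: ¥803500 + ¥143900 + ¥175800 + ¥162900 + ¥39000 = ¥1325100
  Less exemption ¥104000 → base ¥1221100
  ¥1221100 × 18% = ¥219798

¥219798 > ¥97485, so the alternative floor tax is the binding amount.

¥219798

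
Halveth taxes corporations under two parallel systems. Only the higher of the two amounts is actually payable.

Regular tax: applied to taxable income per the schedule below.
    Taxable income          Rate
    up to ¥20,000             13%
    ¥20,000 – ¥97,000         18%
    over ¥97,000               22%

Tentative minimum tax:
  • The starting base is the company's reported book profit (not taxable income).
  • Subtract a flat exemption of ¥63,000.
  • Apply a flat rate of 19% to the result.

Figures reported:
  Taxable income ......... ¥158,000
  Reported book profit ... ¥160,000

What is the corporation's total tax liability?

Tentative minimum tax:
  Base (reported book profit): ¥160,000
  Less exemption ¥63,000 → base ¥97,000
  ¥97,000 × 19% = ¥18,430

Regular tax:
  ¥20,000 × 13% = ¥2,600
  ¥77,000 × 18% = ¥13,860
  ¥61,000 × 22% = ¥13,420
  → ¥29,880

¥29,880 > ¥18,430, so the regular tax governs.

¥29,880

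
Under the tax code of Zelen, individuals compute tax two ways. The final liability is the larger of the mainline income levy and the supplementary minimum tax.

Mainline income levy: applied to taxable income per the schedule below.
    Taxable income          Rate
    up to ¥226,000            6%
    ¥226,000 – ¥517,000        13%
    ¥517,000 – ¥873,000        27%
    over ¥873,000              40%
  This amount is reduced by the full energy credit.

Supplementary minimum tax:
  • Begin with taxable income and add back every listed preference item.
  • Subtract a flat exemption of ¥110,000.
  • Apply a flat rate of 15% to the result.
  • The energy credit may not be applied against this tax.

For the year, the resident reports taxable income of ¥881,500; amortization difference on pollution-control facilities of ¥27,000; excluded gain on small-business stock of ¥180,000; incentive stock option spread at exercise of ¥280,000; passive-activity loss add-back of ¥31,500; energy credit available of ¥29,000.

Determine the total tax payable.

Supplementary minimum tax:
  Adjusted income: ¥881,500 + ¥27,000 + ¥180,000 + ¥280,000 + ¥31,500 = ¥1,400,000
  Less exemption ¥110,000 → base ¥1,290,000
  ¥1,290,000 × 15% = ¥193,500

Mainline income levy:
  ¥226,000 × 6% = ¥13,560
  ¥291,000 × 13% = ¥37,830
  ¥356,000 × 27% = ¥96,120
  ¥8,500 × 40% = ¥3,400
  → ¥150,910
  Less energy credit ¥29,000 → ¥121,910

¥193,500 > ¥121,910, so the supplementary minimum tax is the binding amount.

¥193,500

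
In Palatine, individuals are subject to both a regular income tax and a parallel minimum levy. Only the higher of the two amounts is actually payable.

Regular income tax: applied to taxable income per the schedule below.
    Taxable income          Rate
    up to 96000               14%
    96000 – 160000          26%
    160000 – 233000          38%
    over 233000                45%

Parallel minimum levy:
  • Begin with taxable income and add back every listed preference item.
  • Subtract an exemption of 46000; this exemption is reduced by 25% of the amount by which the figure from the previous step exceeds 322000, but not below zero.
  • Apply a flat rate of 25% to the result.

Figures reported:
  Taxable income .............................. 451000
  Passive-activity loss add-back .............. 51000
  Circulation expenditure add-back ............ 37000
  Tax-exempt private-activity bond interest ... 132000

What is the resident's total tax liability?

167750

Regular income tax:
  96000 × 14% = 13440
  64000 × 26% = 16640
  73000 × 38% = 27740
  218000 × 45% = 98100
  → 155920

Parallel minimum levy:
  Adjusted income: 451000 + 51000 + 37000 + 132000 = 671000
  Exemption: 25% × (671000 − 322000) = 87250 ≥ 46000, so the exemption is fully phased out
  Base: 671000 − 0 = 671000
  671000 × 25% = 167750

167750 > 155920, so the parallel minimum levy is the binding amount.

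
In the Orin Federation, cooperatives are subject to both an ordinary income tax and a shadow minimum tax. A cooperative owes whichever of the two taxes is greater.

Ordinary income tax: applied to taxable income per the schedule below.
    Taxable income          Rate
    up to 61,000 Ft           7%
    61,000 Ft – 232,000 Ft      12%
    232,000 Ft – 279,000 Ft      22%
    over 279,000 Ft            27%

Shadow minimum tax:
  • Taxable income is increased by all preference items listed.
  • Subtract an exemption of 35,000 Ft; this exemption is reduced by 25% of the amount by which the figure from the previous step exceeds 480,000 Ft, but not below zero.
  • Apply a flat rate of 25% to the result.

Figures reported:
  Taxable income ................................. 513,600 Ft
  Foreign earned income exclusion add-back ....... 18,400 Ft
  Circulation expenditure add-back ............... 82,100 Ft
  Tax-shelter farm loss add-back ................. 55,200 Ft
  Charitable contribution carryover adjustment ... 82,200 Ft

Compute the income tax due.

Ordinary income tax:
  61,000 Ft × 7% = 4,270 Ft
  171,000 Ft × 12% = 20,520 Ft
  47,000 Ft × 22% = 10,340 Ft
  234,600 Ft × 27% = 63,342 Ft
  → 98,472 Ft

Shadow minimum tax:
  Adjusted income: 513,600 Ft + 18,400 Ft + 82,100 Ft + 55,200 Ft + 82,200 Ft = 751,500 Ft
  Exemption: 25% × (751,500 Ft − 480,000 Ft) = 67,875 Ft ≥ 35,000 Ft, so the exemption is fully phased out
  Base: 751,500 Ft − 0 Ft = 751,500 Ft
  751,500 Ft × 25% = 187,875 Ft

187,875 Ft > 98,472 Ft, so the shadow minimum tax is the binding amount.

187,875 Ft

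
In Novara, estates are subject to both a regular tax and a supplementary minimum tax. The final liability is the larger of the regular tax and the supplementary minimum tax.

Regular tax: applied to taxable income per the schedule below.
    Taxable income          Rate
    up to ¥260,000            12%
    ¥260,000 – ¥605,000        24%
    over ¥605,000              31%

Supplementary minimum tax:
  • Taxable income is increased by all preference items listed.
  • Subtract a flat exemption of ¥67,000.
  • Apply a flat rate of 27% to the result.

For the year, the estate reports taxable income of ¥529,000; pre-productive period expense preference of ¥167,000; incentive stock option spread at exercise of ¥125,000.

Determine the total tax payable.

¥203,580

Supplementary minimum tax:
  Adjusted income: ¥529,000 + ¥167,000 + ¥125,000 = ¥821,000
  Less exemption ¥67,000 → base ¥754,000
  ¥754,000 × 27% = ¥203,580

Regular tax:
  ¥260,000 × 12% = ¥31,200
  ¥269,000 × 24% = ¥64,560
  → ¥95,760

¥203,580 > ¥95,760, so the supplementary minimum tax is the binding amount.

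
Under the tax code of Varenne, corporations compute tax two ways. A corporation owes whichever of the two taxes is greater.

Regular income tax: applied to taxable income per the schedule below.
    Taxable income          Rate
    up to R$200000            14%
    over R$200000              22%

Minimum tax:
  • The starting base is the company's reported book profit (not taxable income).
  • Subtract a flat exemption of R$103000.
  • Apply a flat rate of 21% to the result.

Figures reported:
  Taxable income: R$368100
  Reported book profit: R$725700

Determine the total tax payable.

Minimum tax:
  Base (reported book profit): R$725700
  Less exemption R$103000 → base R$622700
  R$622700 × 21% = R$130767

Regular income tax:
  R$200000 × 14% = R$28000
  R$168100 × 22% = R$36982
  → R$64982

R$130767 > R$64982, so the minimum tax is the binding amount.

R$130767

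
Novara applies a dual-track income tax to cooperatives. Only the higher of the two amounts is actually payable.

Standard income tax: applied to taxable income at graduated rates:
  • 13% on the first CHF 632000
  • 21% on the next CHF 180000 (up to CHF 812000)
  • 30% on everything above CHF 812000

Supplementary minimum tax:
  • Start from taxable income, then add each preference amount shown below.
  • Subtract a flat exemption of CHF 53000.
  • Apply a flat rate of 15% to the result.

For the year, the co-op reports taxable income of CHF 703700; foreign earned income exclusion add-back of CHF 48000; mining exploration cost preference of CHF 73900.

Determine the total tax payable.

Supplementary minimum tax:
  Adjusted income: CHF 703700 + CHF 48000 + CHF 73900 = CHF 825600
  Less exemption CHF 53000 → base CHF 772600
  CHF 772600 × 15% = CHF 115890

Standard income tax:
  CHF 632000 × 13% = CHF 82160
  CHF 71700 × 21% = CHF 15057
  → CHF 97217

CHF 115890 > CHF 97217, so the supplementary minimum tax is the binding amount.

CHF 115890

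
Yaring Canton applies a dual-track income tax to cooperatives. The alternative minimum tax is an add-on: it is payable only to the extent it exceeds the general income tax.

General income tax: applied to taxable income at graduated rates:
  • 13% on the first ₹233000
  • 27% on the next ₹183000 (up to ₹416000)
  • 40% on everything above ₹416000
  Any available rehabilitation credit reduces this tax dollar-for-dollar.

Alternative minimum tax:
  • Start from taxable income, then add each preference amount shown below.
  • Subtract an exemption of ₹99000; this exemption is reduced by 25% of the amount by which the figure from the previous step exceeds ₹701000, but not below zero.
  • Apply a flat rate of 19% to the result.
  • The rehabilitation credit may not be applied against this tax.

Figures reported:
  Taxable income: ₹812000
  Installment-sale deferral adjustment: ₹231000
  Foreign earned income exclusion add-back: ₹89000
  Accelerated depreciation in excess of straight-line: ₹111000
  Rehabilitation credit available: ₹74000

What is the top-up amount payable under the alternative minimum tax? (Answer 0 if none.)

₹72070

Alternative minimum tax:
  Adjusted income: ₹812000 + ₹231000 + ₹89000 + ₹111000 = ₹1243000
  Exemption: 25% × (₹1243000 − ₹701000) = ₹135500 ≥ ₹99000, so the exemption is fully phased out
  Base: ₹1243000 − ₹0 = ₹1243000
  ₹1243000 × 19% = ₹236170

General income tax:
  ₹233000 × 13% = ₹30290
  ₹183000 × 27% = ₹49410
  ₹396000 × 40% = ₹158400
  → ₹238100
  Less rehabilitation credit ₹74000 → ₹164100

Excess of alternative minimum tax over general income tax: ₹236170 − ₹164100 = ₹72070.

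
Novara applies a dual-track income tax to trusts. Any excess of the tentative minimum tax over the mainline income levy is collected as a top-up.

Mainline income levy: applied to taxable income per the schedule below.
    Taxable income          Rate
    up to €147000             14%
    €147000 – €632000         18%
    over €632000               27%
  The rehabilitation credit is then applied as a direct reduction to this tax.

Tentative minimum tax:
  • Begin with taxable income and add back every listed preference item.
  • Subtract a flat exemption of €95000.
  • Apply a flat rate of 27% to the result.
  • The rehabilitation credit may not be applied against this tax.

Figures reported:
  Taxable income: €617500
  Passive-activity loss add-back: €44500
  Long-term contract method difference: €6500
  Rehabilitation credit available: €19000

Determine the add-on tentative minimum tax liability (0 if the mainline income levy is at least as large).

Mainline income levy:
  €147000 × 14% = €20580
  €470500 × 18% = €84690
  → €105270
  Less rehabilitation credit €19000 → €86270

Tentative minimum tax:
  Adjusted income: €617500 + €44500 + €6500 = €668500
  Less exemption €95000 → base €573500
  €573500 × 27% = €154845

Excess of tentative minimum tax over mainline income levy: €154845 − €86270 = €68575.

€68575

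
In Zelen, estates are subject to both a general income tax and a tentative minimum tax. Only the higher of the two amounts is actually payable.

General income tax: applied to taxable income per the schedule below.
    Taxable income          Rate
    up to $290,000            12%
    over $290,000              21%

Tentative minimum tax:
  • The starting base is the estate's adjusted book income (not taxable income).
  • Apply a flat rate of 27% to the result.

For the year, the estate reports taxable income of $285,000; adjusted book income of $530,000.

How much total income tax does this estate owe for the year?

$143,100

Tentative minimum tax:
  Base (adjusted book income): $530,000
  $530,000 × 27% = $143,100

General income tax:
  $285,000 × 12% = $34,200

$143,100 > $34,200, so the tentative minimum tax is the binding amount.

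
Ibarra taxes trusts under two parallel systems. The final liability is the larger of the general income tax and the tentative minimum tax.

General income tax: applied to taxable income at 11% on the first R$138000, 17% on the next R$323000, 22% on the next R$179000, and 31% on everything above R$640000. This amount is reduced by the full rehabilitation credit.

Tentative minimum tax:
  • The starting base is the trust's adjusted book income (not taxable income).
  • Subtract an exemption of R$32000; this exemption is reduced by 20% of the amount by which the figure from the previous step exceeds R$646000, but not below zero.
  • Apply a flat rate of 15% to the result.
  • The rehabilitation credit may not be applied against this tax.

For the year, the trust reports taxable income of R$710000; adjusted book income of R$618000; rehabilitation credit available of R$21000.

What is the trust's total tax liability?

R$110170

General income tax:
  R$138000 × 11% = R$15180
  R$323000 × 17% = R$54910
  R$179000 × 22% = R$39380
  R$70000 × 31% = R$21700
  → R$131170
  Less rehabilitation credit R$21000 → R$110170

Tentative minimum tax:
  Base (adjusted book income): R$618000
  Exemption: R$618000 ≤ R$646000, so full R$32000 applies
  Base: R$618000 − R$32000 = R$586000
  R$586000 × 15% = R$87900

R$110170 > R$87900, so the general income tax governs.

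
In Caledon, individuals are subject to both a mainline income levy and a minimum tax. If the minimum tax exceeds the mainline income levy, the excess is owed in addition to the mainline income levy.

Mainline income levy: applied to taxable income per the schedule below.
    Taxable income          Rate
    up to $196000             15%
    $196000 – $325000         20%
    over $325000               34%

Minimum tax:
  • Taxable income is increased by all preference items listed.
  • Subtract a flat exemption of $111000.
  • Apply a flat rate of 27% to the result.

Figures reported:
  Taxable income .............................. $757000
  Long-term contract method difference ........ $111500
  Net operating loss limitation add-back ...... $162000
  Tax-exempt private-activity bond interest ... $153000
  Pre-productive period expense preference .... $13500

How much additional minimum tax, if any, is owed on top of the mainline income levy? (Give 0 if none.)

$91140

Mainline income levy:
  $196000 × 15% = $29400
  $129000 × 20% = $25800
  $432000 × 34% = $146880
  → $202080

Minimum tax:
  Adjusted income: $757000 + $111500 + $162000 + $153000 + $13500 = $1197000
  Less exemption $111000 → base $1086000
  $1086000 × 27% = $293220

Excess of minimum tax over mainline income levy: $293220 − $202080 = $91140.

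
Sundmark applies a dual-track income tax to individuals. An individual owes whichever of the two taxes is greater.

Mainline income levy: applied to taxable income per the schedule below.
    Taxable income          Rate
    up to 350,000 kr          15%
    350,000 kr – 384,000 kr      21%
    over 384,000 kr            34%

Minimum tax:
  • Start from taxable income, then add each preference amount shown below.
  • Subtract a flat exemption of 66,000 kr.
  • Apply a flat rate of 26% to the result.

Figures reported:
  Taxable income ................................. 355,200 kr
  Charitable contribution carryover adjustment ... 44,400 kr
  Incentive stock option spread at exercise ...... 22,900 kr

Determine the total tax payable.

92,690 kr

Mainline income levy:
  350,000 kr × 15% = 52,500 kr
  5,200 kr × 21% = 1,092 kr
  → 53,592 kr

Minimum tax:
  Adjusted income: 355,200 kr + 44,400 kr + 22,900 kr = 422,500 kr
  Less exemption 66,000 kr → base 356,500 kr
  356,500 kr × 26% = 92,690 kr

92,690 kr > 53,592 kr, so the minimum tax is the binding amount.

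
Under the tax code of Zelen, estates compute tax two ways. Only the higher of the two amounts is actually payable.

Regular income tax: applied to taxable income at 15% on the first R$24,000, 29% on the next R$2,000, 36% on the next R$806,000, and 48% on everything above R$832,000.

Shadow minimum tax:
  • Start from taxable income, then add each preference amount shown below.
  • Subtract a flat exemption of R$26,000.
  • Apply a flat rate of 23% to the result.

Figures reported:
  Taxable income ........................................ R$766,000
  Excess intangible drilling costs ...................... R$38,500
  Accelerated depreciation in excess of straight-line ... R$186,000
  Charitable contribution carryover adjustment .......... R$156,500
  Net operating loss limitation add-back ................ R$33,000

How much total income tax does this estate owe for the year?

Shadow minimum tax:
  Adjusted income: R$766,000 + R$38,500 + R$186,000 + R$156,500 + R$33,000 = R$1,180,000
  Less exemption R$26,000 → base R$1,154,000
  R$1,154,000 × 23% = R$265,420

Regular income tax:
  R$24,000 × 15% = R$3,600
  R$2,000 × 29% = R$580
  R$740,000 × 36% = R$266,400
  → R$270,580

R$270,580 > R$265,420, so the regular income tax governs.

R$270,580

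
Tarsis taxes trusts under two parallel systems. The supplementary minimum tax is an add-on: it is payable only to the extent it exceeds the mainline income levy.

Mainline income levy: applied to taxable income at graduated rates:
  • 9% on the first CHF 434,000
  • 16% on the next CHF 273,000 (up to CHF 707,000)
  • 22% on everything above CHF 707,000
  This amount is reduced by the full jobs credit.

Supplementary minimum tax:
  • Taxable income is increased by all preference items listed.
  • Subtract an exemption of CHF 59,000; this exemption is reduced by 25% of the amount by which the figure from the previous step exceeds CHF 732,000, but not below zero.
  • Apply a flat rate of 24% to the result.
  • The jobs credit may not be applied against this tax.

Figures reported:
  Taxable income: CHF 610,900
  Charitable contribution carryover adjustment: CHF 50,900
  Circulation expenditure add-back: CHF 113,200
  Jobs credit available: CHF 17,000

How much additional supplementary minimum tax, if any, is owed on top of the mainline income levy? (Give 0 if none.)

CHF 124,056

Supplementary minimum tax:
  Adjusted income: CHF 610,900 + CHF 50,900 + CHF 113,200 = CHF 775,000
  Exemption: CHF 59,000 − 25% × (CHF 775,000 − CHF 732,000) = CHF 59,000 − CHF 10,750 = CHF 48,250
  Base: CHF 775,000 − CHF 48,250 = CHF 726,750
  CHF 726,750 × 24% = CHF 174,420

Mainline income levy:
  CHF 434,000 × 9% = CHF 39,060
  CHF 176,900 × 16% = CHF 28,304
  → CHF 67,364
  Less jobs credit CHF 17,000 → CHF 50,364

Excess of supplementary minimum tax over mainline income levy: CHF 174,420 − CHF 50,364 = CHF 124,056.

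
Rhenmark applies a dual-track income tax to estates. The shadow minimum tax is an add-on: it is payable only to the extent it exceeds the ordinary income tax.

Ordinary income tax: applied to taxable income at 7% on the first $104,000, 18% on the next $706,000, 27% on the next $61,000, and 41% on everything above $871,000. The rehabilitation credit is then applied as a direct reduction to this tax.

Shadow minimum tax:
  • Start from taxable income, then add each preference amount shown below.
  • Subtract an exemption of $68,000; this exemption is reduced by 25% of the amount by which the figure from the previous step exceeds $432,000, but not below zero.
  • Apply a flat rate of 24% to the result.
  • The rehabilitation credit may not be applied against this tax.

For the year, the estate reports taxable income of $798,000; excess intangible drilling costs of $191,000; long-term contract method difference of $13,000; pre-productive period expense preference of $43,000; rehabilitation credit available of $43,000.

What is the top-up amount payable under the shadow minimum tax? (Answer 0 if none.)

$161,600

Shadow minimum tax:
  Adjusted income: $798,000 + $191,000 + $13,000 + $43,000 = $1,045,000
  Exemption: 25% × ($1,045,000 − $432,000) = $153,250 ≥ $68,000, so the exemption is fully phased out
  Base: $1,045,000 − $0 = $1,045,000
  $1,045,000 × 24% = $250,800

Ordinary income tax:
  $104,000 × 7% = $7,280
  $694,000 × 18% = $124,920
  → $132,200
  Less rehabilitation credit $43,000 → $89,200

Excess of shadow minimum tax over ordinary income tax: $250,800 − $89,200 = $161,600.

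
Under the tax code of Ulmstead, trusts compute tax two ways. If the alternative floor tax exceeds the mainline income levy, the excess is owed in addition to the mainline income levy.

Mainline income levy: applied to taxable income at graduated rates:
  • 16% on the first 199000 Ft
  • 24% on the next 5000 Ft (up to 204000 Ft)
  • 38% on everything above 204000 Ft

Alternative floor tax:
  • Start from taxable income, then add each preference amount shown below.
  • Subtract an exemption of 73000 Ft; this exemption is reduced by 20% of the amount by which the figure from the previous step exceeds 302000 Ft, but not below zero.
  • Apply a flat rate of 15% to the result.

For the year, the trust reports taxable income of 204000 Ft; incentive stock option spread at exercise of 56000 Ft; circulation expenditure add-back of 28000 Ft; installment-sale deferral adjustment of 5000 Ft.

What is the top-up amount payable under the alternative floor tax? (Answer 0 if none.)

Mainline income levy:
  199000 Ft × 16% = 31840 Ft
  5000 Ft × 24% = 1200 Ft
  → 33040 Ft

Alternative floor tax:
  Adjusted income: 204000 Ft + 56000 Ft + 28000 Ft + 5000 Ft = 293000 Ft
  Exemption: 293000 Ft ≤ 302000 Ft, so full 73000 Ft applies
  Base: 293000 Ft − 73000 Ft = 220000 Ft
  220000 Ft × 15% = 33000 Ft

33000 Ft ≤ 33040 Ft, so no add-on is due.

0 Ft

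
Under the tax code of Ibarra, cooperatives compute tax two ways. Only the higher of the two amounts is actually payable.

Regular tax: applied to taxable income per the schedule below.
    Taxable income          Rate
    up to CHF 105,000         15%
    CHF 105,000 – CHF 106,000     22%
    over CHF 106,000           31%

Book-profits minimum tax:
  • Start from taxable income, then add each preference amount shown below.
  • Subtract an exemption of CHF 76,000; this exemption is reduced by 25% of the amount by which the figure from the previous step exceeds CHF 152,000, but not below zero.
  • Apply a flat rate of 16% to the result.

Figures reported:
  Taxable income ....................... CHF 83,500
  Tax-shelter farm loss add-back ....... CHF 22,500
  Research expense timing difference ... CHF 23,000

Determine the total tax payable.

Regular tax:
  CHF 83,500 × 15% = CHF 12,525

Book-profits minimum tax:
  Adjusted income: CHF 83,500 + CHF 22,500 + CHF 23,000 = CHF 129,000
  Exemption: CHF 129,000 ≤ CHF 152,000, so full CHF 76,000 applies
  Base: CHF 129,000 − CHF 76,000 = CHF 53,000
  CHF 53,000 × 16% = CHF 8,480

CHF 12,525 > CHF 8,480, so the regular tax governs.

CHF 12,525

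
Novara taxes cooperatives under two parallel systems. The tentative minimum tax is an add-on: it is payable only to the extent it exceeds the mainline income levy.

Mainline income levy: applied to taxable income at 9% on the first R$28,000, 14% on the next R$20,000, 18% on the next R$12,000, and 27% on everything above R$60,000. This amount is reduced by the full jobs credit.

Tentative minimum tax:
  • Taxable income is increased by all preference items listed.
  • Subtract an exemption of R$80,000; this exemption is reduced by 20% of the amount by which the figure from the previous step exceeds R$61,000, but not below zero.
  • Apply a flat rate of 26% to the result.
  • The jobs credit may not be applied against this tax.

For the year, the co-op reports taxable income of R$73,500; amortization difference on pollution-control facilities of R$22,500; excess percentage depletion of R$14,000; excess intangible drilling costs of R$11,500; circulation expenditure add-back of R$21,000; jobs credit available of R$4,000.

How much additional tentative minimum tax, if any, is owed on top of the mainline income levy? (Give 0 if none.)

R$13,363

Mainline income levy:
  R$28,000 × 9% = R$2,520
  R$20,000 × 14% = R$2,800
  R$12,000 × 18% = R$2,160
  R$13,500 × 27% = R$3,645
  → R$11,125
  Less jobs credit R$4,000 → R$7,125

Tentative minimum tax:
  Adjusted income: R$73,500 + R$22,500 + R$14,000 + R$11,500 + R$21,000 = R$142,500
  Exemption: R$80,000 − 20% × (R$142,500 − R$61,000) = R$80,000 − R$16,300 = R$63,700
  Base: R$142,500 − R$63,700 = R$78,800
  R$78,800 × 26% = R$20,488

Excess of tentative minimum tax over mainline income levy: R$20,488 − R$7,125 = R$13,363.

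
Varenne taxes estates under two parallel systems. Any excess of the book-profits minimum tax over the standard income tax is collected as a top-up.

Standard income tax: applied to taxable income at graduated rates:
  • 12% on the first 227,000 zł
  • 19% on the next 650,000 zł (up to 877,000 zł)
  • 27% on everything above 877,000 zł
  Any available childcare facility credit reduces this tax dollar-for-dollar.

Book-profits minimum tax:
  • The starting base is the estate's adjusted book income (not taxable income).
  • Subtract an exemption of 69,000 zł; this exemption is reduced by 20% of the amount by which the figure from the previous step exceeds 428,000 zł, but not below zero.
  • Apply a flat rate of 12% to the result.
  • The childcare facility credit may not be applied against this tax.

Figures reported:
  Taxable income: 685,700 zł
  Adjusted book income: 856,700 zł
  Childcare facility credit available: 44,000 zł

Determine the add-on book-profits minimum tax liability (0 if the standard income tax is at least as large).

32,411 zł

Standard income tax:
  227,000 zł × 12% = 27,240 zł
  458,700 zł × 19% = 87,153 zł
  → 114,393 zł
  Less childcare facility credit 44,000 zł → 70,393 zł

Book-profits minimum tax:
  Base (adjusted book income): 856,700 zł
  Exemption: 20% × (856,700 zł − 428,000 zł) = 85,740 zł ≥ 69,000 zł, so the exemption is fully phased out
  Base: 856,700 zł − 0 zł = 856,700 zł
  856,700 zł × 12% = 102,804 zł

Excess of book-profits minimum tax over standard income tax: 102,804 zł − 70,393 zł = 32,411 zł.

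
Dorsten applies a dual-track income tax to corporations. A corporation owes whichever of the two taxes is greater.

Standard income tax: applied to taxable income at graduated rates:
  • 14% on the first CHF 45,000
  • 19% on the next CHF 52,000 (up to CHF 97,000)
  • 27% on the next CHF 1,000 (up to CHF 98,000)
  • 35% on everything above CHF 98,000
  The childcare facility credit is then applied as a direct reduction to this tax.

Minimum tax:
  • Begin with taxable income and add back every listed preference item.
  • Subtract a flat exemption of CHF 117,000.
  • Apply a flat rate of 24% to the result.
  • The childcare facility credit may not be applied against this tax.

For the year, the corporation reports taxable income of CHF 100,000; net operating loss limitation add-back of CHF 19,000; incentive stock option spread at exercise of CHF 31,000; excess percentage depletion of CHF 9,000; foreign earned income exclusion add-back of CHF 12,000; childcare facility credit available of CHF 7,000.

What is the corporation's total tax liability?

Standard income tax:
  CHF 45,000 × 14% = CHF 6,300
  CHF 52,000 × 19% = CHF 9,880
  CHF 1,000 × 27% = CHF 270
  CHF 2,000 × 35% = CHF 700
  → CHF 17,150
  Less childcare facility credit CHF 7,000 → CHF 10,150

Minimum tax:
  Adjusted income: CHF 100,000 + CHF 19,000 + CHF 31,000 + CHF 9,000 + CHF 12,000 = CHF 171,000
  Less exemption CHF 117,000 → base CHF 54,000
  CHF 54,000 × 24% = CHF 12,960

CHF 12,960 > CHF 10,150, so the minimum tax is the binding amount.

CHF 12,960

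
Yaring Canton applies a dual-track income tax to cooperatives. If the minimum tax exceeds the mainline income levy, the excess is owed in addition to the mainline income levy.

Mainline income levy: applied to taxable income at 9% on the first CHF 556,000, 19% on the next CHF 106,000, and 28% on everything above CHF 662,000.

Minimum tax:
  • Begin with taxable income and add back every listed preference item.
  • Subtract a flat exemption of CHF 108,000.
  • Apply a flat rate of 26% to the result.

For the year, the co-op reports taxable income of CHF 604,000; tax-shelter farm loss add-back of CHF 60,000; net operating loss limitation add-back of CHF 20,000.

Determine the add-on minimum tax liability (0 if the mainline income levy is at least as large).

CHF 90,600

Mainline income levy:
  CHF 556,000 × 9% = CHF 50,040
  CHF 48,000 × 19% = CHF 9,120
  → CHF 59,160

Minimum tax:
  Adjusted income: CHF 604,000 + CHF 60,000 + CHF 20,000 = CHF 684,000
  Less exemption CHF 108,000 → base CHF 576,000
  CHF 576,000 × 26% = CHF 149,760

Excess of minimum tax over mainline income levy: CHF 149,760 − CHF 59,160 = CHF 90,600.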